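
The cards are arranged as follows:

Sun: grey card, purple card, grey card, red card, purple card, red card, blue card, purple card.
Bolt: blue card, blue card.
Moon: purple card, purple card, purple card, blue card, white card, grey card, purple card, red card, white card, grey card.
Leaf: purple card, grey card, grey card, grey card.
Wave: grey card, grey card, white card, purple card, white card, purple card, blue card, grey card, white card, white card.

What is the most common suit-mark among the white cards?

wave

Counts by suit-mark (restricted to white cards): wave 4, moon 2.
The maximum is 4, held uniquely by wave.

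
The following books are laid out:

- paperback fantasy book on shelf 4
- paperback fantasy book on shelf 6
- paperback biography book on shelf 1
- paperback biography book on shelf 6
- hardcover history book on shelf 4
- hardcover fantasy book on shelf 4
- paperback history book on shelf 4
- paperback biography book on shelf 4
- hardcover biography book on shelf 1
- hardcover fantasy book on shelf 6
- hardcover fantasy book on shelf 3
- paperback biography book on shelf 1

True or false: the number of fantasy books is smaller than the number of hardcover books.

fantasy books: 5.
hardcover books: 5.
The claim requires 5 < 5, which does not hold.

False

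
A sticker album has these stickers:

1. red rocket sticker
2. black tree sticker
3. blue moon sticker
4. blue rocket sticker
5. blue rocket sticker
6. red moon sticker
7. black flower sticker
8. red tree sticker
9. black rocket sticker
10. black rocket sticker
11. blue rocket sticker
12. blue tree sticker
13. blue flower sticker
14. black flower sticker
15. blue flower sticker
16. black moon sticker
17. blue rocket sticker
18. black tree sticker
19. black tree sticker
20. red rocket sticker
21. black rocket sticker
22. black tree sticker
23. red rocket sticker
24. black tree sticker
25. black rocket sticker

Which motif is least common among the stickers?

moon

Counts by motif: rocket 11, tree 7, flower 4, moon 3.
The minimum is 3, held uniquely by moon.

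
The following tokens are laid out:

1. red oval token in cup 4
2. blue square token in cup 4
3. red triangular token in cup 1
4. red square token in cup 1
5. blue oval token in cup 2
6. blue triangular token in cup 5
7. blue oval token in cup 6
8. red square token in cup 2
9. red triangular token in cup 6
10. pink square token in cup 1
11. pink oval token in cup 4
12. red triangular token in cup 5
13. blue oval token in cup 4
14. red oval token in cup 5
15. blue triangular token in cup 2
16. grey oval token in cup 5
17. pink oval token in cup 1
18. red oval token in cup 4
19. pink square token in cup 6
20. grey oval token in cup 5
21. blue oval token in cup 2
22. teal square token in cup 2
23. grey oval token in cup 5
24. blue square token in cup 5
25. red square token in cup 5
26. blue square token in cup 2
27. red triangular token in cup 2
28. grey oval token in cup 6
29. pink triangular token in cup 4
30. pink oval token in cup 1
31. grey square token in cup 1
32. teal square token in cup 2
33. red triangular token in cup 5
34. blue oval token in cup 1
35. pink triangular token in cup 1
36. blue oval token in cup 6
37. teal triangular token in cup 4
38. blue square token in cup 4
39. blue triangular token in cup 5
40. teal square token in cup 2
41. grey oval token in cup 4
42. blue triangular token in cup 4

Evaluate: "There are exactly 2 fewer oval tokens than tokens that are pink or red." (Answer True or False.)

oval tokens: 17.
tokens that are pink or red: 18.
The claim requires 18 − 17 (= 1) to equal 2, which does not hold.

False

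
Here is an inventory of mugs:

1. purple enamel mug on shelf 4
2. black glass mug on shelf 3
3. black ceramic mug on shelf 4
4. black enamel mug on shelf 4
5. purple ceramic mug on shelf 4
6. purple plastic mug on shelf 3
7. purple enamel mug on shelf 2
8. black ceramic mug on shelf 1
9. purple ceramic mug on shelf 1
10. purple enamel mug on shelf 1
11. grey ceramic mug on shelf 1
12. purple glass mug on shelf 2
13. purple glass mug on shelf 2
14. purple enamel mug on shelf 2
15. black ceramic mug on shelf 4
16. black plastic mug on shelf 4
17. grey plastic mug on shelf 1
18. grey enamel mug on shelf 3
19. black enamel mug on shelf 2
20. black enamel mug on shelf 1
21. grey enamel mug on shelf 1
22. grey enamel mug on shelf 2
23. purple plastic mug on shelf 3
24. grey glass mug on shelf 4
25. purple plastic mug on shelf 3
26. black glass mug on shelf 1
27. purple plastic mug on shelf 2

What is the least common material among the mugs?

Counts by material: enamel 10, plastic 6, ceramic 6, glass 5.
The minimum is 5, held uniquely by glass.

glass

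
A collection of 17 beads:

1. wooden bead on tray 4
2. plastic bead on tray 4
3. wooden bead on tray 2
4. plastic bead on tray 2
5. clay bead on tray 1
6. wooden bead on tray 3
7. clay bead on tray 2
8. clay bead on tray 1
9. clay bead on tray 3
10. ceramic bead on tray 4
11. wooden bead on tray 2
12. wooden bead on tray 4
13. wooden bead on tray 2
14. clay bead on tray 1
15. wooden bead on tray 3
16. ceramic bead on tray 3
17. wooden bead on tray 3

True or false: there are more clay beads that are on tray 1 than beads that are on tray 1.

False

clay beads on tray 1: 3.
beads on tray 1: 3.
The claim requires 3 > 3, which does not hold.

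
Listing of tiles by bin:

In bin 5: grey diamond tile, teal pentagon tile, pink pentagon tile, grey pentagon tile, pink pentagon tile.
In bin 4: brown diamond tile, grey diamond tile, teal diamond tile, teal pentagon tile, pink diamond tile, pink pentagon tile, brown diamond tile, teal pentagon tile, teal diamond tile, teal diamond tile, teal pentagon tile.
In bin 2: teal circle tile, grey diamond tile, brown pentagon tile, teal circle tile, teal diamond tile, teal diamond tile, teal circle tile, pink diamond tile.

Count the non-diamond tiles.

Total tiles: 24; with the excluded value: 12; remaining 24 − 12 = 12.

12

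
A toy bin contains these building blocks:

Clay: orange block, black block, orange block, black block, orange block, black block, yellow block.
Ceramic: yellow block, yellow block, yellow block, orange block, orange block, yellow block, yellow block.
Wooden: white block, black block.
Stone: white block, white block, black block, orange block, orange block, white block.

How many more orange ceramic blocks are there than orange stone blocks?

0

orange ceramic blocks: 2.
orange stone blocks: 2.
2 − 2 = 0.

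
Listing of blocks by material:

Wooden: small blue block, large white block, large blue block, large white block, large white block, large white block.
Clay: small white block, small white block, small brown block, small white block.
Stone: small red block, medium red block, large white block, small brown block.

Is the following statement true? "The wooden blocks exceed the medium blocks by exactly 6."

False

There are 6 wooden blocks.
There is 1 medium block.
The claim requires 6 − 1 (= 5) to equal 6, which does not hold.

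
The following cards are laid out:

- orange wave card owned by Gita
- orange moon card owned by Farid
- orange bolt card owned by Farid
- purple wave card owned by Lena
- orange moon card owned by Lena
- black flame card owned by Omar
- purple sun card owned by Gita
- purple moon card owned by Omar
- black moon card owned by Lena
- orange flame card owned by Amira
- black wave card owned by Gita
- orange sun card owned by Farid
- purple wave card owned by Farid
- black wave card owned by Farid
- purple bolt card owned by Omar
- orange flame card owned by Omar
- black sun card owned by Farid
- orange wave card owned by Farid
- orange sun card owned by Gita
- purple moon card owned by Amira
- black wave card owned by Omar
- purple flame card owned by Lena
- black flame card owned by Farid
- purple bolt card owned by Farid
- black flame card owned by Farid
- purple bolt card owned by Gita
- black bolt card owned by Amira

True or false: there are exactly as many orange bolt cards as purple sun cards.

|orange bolt cards| = 1.
|purple sun cards| = 1.
The claim requires 1 = 1, which holds.

True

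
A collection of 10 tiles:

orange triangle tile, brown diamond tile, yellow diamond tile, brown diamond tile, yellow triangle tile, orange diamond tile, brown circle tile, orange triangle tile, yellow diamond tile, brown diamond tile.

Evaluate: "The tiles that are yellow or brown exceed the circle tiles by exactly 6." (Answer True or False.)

True

There are 7 tiles that are yellow or brown.
There is 1 circle tile.
The claim requires 7 − 1 (= 6) to equal 6, which holds.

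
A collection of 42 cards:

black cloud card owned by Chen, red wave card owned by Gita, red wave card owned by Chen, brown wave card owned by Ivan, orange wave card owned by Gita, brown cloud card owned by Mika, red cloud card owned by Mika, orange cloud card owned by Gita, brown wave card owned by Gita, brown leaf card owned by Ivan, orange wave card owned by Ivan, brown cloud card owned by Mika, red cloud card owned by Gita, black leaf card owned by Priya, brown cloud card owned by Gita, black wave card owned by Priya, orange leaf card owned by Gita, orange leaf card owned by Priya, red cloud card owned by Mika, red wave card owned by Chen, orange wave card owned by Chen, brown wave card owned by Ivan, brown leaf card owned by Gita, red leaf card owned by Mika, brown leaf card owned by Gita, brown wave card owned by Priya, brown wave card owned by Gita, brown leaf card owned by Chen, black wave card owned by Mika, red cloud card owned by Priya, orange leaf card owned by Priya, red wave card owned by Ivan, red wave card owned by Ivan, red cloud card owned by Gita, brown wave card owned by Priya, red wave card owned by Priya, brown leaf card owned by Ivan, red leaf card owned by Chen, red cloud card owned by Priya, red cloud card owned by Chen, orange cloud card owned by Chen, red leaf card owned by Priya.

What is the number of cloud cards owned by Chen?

3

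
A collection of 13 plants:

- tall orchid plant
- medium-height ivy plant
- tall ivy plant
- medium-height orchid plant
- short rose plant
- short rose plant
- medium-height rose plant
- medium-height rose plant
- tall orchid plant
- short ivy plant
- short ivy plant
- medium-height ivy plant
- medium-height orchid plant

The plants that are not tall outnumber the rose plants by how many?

plants that are not tall: 10.
rose plants: 4.
10 − 4 = 6.

6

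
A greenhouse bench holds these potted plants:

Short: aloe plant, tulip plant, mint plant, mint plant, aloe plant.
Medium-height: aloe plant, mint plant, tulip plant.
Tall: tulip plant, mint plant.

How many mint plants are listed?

4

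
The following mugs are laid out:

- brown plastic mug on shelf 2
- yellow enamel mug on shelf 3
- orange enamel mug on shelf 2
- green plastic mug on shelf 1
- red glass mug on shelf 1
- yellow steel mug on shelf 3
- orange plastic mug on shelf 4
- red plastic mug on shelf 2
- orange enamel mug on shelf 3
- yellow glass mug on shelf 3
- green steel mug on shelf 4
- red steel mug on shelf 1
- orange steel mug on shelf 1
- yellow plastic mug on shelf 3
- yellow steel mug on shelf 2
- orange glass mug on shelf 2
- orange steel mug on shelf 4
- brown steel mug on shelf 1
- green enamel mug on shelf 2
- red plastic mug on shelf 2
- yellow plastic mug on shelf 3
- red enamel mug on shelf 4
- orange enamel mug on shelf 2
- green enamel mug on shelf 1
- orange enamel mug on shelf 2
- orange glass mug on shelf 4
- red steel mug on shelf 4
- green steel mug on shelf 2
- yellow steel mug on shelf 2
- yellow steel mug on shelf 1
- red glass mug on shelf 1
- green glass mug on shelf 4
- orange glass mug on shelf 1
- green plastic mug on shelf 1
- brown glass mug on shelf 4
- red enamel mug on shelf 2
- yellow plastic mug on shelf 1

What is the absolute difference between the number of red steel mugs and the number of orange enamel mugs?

2

red steel mugs: 2. orange enamel mugs: 4.
|2 − 4| = 4 − 2 = 2.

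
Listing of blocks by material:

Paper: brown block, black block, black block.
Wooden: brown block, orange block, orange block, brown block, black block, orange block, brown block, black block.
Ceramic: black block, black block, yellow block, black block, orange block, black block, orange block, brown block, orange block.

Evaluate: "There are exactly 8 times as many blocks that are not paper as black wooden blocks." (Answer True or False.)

|blocks that are not paper| = 17.
|black wooden blocks| = 2.
The claim requires 17 = 8 × 2 = 16, which does not hold.

False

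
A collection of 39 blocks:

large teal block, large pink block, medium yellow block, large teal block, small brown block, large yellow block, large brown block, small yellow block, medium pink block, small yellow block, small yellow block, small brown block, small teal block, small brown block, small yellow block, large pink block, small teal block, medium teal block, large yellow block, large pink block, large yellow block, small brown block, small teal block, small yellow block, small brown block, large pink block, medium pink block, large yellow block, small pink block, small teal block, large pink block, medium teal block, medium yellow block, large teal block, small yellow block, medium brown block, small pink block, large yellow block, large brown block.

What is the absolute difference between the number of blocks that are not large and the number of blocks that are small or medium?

0

blocks that are not large: 24. blocks that are small or medium: 24.
|24 − 24| = 24 − 24 = 0.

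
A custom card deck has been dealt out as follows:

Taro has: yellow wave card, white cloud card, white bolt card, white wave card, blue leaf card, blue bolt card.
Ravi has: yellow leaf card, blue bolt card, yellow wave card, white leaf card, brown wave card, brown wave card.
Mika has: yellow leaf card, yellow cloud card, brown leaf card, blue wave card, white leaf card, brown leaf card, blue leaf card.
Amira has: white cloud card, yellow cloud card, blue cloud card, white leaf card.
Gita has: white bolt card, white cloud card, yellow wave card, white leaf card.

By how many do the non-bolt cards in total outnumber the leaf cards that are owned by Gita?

22

non-bolt cards: 23.
leaf cards owned by Gita: 1.
23 − 1 = 22.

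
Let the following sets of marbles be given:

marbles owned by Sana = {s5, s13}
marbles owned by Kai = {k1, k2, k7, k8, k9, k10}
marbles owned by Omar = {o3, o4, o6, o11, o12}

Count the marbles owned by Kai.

6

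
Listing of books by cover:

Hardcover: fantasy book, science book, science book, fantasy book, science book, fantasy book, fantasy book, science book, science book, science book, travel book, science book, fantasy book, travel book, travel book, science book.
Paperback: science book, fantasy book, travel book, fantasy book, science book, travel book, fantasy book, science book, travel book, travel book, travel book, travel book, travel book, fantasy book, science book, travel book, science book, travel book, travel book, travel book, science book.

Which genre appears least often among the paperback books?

fantasy

Counts by genre (restricted to paperback books): travel 11, science 6, fantasy 4.
The minimum is 4, held uniquely by fantasy.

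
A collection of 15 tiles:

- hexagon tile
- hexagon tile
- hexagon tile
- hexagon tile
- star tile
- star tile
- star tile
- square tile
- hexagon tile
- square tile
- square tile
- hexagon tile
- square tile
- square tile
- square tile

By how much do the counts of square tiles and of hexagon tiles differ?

square tiles: 6. hexagon tiles: 6.
|6 − 6| = 6 − 6 = 0.

0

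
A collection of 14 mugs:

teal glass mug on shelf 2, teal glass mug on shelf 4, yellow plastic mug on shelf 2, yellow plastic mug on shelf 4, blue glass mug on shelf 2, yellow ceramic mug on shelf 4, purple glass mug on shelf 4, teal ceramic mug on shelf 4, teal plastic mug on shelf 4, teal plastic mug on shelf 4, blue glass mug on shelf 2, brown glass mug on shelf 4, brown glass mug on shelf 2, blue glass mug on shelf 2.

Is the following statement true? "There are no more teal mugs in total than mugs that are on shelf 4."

True

There are 5 teal mugs.
There are 8 mugs on shelf 4.
The claim requires 5 ≤ 8, which holds.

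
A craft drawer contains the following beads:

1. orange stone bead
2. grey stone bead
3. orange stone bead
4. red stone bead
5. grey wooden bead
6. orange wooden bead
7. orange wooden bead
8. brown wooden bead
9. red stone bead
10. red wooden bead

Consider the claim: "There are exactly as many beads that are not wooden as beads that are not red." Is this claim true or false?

There are 5 beads that are not wooden.
There are 7 beads that are not red.
The claim requires 5 = 7, which does not hold.

False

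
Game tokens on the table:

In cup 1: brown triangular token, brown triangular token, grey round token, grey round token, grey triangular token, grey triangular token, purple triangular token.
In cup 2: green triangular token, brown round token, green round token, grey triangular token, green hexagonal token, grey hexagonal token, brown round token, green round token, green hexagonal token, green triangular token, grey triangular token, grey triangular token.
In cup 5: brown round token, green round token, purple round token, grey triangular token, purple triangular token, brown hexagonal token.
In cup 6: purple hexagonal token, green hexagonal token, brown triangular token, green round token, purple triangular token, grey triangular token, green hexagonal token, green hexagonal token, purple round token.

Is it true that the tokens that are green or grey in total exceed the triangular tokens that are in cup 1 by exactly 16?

True

There are 21 tokens that are green or grey.
There are 5 triangular tokens in cup 1.
The claim requires 21 − 5 (= 16) to equal 16, which holds.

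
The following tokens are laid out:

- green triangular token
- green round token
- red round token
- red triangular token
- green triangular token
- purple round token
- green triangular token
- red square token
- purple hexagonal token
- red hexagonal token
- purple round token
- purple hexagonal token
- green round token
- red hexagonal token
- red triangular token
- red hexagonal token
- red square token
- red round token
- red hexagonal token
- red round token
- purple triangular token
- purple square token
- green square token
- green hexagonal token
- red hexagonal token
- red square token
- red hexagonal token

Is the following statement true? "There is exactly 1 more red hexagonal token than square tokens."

True

|red hexagonal tokens| = 6.
|square tokens| = 5.
The claim requires 6 − 5 (= 1) to equal 1, which holds.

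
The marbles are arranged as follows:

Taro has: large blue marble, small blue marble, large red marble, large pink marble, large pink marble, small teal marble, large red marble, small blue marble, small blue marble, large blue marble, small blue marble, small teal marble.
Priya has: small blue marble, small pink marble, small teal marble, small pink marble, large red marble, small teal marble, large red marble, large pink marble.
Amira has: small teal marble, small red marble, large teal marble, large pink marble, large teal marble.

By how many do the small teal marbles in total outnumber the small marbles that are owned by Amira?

small teal marbles: 5.
small marbles owned by Amira: 2.
5 − 2 = 3.

3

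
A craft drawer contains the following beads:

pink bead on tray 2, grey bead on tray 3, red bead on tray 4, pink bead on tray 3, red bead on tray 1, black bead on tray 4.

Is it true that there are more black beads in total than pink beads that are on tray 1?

black beads: 1.
pink beads on tray 1: 0.
The claim requires 1 > 0, which holds.

True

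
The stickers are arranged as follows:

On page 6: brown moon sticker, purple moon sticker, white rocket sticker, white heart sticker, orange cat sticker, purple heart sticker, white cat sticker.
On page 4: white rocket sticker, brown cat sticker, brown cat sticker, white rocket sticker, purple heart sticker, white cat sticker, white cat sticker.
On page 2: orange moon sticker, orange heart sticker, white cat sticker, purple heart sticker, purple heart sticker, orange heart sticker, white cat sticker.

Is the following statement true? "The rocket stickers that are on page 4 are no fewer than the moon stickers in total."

False

There are 2 rocket stickers on page 4.
There are 3 moon stickers.
The claim requires 2 ≥ 3, which does not hold.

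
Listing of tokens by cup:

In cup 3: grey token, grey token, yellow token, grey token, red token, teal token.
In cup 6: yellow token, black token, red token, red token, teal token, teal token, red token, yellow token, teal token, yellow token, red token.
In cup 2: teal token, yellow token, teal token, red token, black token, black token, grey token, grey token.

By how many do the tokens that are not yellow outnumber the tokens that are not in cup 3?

1

tokens that are not yellow: 20.
tokens that are not in cup 3: 19.
20 − 19 = 1.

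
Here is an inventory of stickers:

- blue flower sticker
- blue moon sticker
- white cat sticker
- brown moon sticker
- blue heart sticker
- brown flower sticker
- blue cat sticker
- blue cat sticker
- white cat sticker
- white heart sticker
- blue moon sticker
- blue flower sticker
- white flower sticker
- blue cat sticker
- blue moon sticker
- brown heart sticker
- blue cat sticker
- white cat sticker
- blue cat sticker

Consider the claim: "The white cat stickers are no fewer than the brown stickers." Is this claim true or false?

white cat stickers: 3.
brown stickers: 3.
The claim requires 3 ≥ 3, which holds.

True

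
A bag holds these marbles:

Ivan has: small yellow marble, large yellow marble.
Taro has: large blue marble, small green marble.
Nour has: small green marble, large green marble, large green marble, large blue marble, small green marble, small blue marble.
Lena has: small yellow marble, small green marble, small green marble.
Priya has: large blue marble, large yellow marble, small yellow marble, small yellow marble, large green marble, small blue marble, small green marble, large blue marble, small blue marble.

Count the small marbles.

13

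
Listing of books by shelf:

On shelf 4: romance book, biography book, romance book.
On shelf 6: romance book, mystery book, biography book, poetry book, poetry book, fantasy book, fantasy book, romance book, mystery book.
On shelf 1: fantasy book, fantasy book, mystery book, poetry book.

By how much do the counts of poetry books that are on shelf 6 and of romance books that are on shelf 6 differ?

0

poetry books on shelf 6: 2. romance books on shelf 6: 2.
|2 − 2| = 2 − 2 = 0.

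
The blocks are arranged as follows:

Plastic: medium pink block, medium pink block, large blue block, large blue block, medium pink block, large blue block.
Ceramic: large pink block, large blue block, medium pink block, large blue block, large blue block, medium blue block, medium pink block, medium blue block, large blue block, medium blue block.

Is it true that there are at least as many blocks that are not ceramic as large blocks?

False

There are 6 blocks that are not ceramic.
There are 8 large blocks.
The claim requires 6 ≥ 8, which does not hold.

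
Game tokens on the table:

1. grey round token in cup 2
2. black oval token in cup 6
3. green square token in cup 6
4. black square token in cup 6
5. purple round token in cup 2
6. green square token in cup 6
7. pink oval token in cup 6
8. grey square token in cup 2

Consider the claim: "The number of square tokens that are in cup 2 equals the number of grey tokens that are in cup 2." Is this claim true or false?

False

|square tokens in cup 2| = 1.
|grey tokens in cup 2| = 2.
The claim requires 1 = 2, which does not hold.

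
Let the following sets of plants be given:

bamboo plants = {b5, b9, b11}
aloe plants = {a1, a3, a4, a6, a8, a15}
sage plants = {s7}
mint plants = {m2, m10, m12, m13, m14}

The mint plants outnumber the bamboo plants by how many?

2

mint plants: 5.
bamboo plants: 3.
5 − 3 = 2.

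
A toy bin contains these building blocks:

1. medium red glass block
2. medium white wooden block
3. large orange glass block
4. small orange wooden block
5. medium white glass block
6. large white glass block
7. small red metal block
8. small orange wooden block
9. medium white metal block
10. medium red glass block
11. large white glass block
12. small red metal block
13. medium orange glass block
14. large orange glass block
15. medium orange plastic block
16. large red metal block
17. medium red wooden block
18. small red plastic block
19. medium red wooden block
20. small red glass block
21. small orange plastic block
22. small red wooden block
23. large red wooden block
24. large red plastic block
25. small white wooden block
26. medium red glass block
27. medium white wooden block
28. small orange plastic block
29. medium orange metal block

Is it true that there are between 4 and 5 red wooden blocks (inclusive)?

True

|red wooden blocks| = 4.
The claim requires 4 ≤ 4 ≤ 5, which holds.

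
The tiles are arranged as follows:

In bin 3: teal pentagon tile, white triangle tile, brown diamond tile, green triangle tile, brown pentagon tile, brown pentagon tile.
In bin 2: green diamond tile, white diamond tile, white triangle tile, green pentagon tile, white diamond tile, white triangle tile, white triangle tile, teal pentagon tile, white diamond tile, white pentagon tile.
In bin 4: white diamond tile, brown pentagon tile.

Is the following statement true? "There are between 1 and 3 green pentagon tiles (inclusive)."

True

green pentagon tiles: 1.
The claim requires 1 ≤ 1 ≤ 3, which holds.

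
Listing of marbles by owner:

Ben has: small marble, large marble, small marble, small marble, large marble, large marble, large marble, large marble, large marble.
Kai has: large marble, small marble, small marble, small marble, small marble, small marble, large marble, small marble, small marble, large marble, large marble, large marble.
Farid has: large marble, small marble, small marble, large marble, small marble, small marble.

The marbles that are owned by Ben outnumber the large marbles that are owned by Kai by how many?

marbles owned by Ben: 9.
large marbles owned by Kai: 5.
9 − 5 = 4.

4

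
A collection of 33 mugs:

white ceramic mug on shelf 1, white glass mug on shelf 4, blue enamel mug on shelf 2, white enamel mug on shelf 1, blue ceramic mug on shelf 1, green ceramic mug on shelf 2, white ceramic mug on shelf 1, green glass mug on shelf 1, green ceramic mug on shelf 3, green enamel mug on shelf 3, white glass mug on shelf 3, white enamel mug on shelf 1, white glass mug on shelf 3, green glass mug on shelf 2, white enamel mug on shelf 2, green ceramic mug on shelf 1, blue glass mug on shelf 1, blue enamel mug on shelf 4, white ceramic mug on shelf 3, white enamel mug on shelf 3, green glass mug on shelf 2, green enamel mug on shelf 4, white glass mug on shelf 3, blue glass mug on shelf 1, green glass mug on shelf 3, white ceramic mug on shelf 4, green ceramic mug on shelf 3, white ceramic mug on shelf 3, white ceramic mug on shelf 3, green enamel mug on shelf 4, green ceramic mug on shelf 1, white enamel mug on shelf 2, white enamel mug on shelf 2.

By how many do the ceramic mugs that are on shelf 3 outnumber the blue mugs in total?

0

ceramic mugs on shelf 3: 5.
blue mugs: 5.
5 − 5 = 0.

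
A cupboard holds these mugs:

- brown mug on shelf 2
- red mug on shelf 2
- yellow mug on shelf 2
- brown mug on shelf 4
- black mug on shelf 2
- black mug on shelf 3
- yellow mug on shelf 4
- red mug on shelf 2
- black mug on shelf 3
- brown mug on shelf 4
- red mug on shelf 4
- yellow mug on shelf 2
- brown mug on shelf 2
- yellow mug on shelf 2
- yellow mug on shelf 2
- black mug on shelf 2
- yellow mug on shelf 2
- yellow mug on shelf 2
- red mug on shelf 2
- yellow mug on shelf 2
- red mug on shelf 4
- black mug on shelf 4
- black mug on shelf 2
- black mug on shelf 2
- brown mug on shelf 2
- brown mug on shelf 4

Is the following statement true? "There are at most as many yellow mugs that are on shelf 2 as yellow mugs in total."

True

yellow mugs on shelf 2: 7.
yellow mugs: 8.
The claim requires 7 ≤ 8, which holds.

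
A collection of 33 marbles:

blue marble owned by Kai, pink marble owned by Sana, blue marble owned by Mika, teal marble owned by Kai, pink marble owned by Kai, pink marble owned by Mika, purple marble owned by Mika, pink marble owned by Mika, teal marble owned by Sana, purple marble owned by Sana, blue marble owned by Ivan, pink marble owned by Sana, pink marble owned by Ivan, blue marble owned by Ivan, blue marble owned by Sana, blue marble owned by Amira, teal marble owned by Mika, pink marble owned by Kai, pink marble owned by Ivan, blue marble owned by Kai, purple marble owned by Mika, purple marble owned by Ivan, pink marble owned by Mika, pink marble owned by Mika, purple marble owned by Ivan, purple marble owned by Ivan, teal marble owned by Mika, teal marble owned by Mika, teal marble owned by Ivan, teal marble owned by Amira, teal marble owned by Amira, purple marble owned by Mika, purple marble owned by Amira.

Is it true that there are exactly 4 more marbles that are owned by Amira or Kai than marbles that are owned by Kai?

True

marbles owned by Amira or Kai: 9.
marbles owned by Kai: 5.
The claim requires 9 − 5 (= 4) to equal 4, which holds.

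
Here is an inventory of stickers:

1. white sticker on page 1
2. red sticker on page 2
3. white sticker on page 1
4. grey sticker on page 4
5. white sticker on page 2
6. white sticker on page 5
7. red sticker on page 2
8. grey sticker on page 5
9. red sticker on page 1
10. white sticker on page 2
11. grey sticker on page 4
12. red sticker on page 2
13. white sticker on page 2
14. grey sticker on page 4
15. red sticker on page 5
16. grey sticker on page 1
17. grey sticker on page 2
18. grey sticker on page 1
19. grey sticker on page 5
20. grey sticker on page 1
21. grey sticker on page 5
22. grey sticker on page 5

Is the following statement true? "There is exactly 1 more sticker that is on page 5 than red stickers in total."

True

|stickers on page 5| = 6.
|red stickers| = 5.
The claim requires 6 − 5 (= 1) to equal 1, which holds.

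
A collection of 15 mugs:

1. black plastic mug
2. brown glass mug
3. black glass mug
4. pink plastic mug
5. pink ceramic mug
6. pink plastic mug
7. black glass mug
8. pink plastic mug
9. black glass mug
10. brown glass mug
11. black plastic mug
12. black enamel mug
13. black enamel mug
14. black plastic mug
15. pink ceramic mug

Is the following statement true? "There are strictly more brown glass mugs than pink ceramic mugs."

False

brown glass mugs: 2.
pink ceramic mugs: 2.
The claim requires 2 > 2, which does not hold.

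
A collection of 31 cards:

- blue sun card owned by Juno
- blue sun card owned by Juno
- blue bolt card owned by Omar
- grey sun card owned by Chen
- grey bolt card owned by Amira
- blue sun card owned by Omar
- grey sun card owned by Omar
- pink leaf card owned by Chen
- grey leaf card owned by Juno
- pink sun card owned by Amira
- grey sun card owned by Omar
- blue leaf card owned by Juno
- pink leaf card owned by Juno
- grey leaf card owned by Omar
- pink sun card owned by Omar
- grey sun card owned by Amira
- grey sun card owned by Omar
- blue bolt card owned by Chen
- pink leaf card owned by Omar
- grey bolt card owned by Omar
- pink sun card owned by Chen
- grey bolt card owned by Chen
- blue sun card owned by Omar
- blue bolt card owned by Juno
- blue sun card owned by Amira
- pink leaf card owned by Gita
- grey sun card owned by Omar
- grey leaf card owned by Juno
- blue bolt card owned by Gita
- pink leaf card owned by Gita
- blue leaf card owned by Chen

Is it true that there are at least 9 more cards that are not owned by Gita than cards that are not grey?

cards that are not owned by Gita: 28.
cards that are not grey: 19.
The claim requires 28 − 19 = 9 ≥ 9, which holds.

True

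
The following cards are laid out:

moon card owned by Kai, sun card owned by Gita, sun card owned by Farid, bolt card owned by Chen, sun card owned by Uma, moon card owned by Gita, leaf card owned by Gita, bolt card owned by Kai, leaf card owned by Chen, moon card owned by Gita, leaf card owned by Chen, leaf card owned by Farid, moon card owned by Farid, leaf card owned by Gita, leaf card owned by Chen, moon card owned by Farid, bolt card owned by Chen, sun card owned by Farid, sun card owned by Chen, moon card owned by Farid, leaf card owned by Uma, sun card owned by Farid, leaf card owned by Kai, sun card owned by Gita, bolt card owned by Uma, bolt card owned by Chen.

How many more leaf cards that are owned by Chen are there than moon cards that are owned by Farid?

leaf cards owned by Chen: 3.
moon cards owned by Farid: 3.
3 − 3 = 0.

0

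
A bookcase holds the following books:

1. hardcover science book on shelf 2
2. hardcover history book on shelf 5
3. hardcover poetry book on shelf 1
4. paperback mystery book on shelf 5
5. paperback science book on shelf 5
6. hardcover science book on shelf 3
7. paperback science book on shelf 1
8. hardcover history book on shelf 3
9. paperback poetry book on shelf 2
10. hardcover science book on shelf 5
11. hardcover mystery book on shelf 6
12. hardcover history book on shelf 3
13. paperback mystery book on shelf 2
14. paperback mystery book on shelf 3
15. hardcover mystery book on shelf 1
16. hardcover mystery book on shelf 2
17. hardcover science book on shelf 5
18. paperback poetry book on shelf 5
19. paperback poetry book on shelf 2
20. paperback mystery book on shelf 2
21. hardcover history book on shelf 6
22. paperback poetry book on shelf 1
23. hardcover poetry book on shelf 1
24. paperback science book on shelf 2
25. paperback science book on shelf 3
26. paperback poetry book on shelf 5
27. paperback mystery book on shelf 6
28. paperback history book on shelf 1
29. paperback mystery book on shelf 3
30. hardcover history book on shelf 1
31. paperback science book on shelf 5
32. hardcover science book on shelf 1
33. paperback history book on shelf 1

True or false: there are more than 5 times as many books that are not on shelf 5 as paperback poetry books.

False

|books that are not on shelf 5| = 25.
|paperback poetry books| = 5.
The claim requires 25 > 5 × 5 = 25, which does not hold.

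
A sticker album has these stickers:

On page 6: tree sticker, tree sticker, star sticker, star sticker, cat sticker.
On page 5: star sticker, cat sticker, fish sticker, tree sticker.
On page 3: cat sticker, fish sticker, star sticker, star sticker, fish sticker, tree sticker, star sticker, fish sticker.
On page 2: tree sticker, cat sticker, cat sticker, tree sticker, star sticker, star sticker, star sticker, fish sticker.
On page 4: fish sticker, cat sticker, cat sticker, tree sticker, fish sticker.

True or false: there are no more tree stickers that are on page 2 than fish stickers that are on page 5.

There are 2 tree stickers on page 2.
There is 1 fish sticker on page 5.
The claim requires 2 ≤ 1, which does not hold.

False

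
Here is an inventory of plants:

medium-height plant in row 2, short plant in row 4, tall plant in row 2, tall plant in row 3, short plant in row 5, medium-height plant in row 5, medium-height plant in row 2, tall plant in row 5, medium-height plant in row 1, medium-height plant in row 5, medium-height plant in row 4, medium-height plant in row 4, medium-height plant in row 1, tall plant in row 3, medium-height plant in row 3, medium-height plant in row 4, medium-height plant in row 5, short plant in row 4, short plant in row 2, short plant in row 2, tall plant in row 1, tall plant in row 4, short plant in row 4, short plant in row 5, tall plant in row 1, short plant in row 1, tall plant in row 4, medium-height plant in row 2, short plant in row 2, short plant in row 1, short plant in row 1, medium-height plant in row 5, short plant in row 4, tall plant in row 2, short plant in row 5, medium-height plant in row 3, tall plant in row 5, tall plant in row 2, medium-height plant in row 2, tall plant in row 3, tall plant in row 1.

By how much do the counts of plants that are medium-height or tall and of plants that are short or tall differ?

2

plants that are medium-height or tall: 28. plants that are short or tall: 26.
|28 − 26| = 28 − 26 = 2.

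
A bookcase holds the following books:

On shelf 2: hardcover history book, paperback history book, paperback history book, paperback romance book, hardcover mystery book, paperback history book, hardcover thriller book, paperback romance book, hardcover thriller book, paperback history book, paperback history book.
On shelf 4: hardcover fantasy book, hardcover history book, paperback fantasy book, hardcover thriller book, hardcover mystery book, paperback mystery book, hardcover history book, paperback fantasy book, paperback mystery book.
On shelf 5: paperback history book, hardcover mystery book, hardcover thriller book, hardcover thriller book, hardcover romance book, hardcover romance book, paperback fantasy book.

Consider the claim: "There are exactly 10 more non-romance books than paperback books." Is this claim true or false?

There are 23 non-romance books.
There are 13 paperback books.
The claim requires 23 − 13 (= 10) to equal 10, which holds.

True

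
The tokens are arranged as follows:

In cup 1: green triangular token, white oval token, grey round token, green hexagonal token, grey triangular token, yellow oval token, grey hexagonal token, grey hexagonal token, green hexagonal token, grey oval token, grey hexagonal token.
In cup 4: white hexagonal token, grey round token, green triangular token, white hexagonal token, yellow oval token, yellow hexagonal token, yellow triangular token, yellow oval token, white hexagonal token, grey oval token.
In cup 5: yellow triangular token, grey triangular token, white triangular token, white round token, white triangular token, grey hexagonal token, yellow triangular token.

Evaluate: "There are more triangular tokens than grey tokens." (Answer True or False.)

There are 9 triangular tokens.
There are 10 grey tokens.
The claim requires 9 > 10, which does not hold.

False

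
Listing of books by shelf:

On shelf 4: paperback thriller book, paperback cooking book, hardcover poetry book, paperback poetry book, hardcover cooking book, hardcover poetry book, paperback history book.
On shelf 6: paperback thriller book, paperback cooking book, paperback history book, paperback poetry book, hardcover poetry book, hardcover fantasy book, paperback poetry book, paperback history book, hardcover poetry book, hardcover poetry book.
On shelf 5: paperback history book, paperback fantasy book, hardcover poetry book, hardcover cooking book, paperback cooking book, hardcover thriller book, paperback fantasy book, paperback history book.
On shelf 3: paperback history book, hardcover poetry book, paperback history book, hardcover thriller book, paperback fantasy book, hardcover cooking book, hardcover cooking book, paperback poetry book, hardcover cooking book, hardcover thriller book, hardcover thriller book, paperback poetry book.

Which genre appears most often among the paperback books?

Counts by genre (restricted to paperback books): history 7, poetry 5, fantasy 3, cooking 3, thriller 2.
The maximum is 7, held uniquely by history.

history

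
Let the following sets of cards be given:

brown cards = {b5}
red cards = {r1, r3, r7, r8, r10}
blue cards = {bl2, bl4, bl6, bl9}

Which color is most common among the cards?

Counts by color: red 5, blue 4, brown 1.
The maximum is 5, held uniquely by red.

red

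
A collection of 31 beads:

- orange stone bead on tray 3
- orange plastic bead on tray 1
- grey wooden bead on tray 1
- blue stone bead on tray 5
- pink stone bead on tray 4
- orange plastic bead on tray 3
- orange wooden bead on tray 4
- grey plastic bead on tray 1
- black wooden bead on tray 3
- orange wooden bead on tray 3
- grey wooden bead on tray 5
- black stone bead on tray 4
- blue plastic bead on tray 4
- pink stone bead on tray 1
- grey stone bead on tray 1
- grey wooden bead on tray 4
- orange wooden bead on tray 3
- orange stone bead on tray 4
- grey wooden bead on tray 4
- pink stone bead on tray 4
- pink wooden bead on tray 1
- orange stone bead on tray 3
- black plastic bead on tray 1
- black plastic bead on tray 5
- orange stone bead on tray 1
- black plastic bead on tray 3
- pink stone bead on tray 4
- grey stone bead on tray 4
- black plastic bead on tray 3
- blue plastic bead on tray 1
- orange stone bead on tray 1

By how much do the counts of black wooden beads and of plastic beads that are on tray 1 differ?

3

black wooden beads: 1. plastic beads on tray 1: 4.
|1 − 4| = 4 − 1 = 3.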